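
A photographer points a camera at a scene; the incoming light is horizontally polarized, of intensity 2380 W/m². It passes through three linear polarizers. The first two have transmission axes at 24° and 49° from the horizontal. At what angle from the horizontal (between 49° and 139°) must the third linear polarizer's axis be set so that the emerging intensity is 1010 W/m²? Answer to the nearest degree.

θ ≈ 87°

I₁ = I₀ cos²(24° − 0°) = I₀ cos²(24°) = 0.8346 I₀.
I₂ = I₁ cos²(49° − 24°) = 0.8346 I₀ · cos²(25°) = 0.6855 I₀.
Target fraction: 1010 / 2380 W/m² = 0.4244 of I₀.
Need I₃/I₀ = 0.4244, so cos²(θ − 49°) = 0.4244 / 0.6855 = 0.6191.
θ − 49° = arccos(√0.6191) = 38.1°, giving θ ≈ 49 + 38.1 = 87.1°.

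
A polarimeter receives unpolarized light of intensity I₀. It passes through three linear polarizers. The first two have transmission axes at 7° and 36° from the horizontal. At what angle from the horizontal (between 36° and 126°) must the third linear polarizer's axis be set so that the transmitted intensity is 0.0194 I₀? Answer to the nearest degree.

θ ≈ 113°

Unpolarized light through the first polarizer → I₁ = ½ I₀, now polarized at 7°.
I₂ = I₁ cos²(36° − 7°) = 0.5 I₀ · cos²(29°) = 0.3825 I₀.
Need I₃/I₀ = 0.0194, so cos²(θ − 36°) = 0.0194 / 0.3825 = 0.05072.
θ − 36° = arccos(√0.05072) = 77.0°, giving θ ≈ 36 + 77.0 = 113.0°.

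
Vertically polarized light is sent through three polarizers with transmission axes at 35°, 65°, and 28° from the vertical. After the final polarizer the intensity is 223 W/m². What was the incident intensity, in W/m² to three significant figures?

I₀ ≈ 695 W/m²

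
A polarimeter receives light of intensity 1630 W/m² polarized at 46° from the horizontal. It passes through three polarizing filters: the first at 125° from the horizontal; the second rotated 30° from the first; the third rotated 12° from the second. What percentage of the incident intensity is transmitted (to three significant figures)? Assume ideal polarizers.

I₁ = 1630 W/m² · cos²(79°) = 59.35 W/m².
I₂ = I₁ · cos²(30°) = 59.35 · 0.75 = 44.51 W/m².
I₃ = I₂ · cos²(12°) = 44.51 · 0.9568 = 42.58 W/m².
That is 2.613% of the incident intensity.

≈ 2.61%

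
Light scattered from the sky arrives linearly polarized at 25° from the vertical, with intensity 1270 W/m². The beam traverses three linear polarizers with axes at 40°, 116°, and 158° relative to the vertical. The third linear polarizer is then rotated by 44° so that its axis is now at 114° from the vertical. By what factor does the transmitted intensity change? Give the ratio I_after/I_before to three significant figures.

I_new/I_old ≈ 1.81

Before rotation:
By Malus's law, I₁ = I₀ cos²(40° − 25°) = I₀ cos²(15°) = 0.933 I₀.
I₂ = I₁ cos²(116° − 40°) = 0.933 I₀ · cos²(76°) = 0.05461 I₀.
I₃ = I₂ cos²(158° − 116°) = 0.05461 I₀ · cos²(42°) = 0.03016 I₀.
After rotation:
I₁ = I₀ cos²(40° − 25°) = I₀ cos²(15°) = 0.933 I₀.
I₂ = I₁ cos²(116° − 40°) = 0.933 I₀ · cos²(76°) = 0.05461 I₀.
I₃ = I₂ cos²(114° − 116°) = 0.05461 I₀ · cos²(2°) = 0.05454 I₀.
Ratio = 0.05454 / 0.03016 = 1.809.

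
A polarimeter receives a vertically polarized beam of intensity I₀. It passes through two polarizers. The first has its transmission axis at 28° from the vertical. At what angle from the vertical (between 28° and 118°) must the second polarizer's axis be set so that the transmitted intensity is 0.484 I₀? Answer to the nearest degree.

I₁ = I₀ cos²(28° − 0°) = I₀ cos²(28°) = 0.7796 I₀.
Need I₂/I₀ = 0.484, so cos²(θ − 28°) = 0.484 / 0.7796 = 0.6208.
θ − 28° = arccos(√0.6208) = 38.0°, giving θ ≈ 28 + 38.0 = 66.0°.

θ ≈ 66°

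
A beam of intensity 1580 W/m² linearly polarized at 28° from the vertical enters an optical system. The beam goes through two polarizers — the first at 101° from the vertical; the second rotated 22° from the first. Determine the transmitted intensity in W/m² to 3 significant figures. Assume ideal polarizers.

I₁ = 1580 W/m² · cos²(73°) = 135.1 W/m².
I₂ = I₁ · cos²(22°) = 135.1 · 0.8597 = 116.1 W/m².

I ≈ 116 W/m²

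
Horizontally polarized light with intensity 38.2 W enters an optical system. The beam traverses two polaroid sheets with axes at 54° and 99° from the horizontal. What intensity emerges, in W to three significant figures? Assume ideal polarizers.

I₁ = 38.2 W · cos²(54°) = 13.2 W.
I₂ = I₁ · cos²(45°) = 13.2 · 0.5 = 6.599 W.

I ≈ 6.60 W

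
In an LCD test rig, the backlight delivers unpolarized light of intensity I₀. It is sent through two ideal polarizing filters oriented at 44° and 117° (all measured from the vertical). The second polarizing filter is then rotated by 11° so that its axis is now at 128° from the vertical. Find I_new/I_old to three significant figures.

I_new/I_old ≈ 0.128

Before rotation:
Unpolarized light through the first polarizer → I₁ = ½ I₀, now polarized at 44°.
I₂ = I₁ cos²(117° − 44°) = 0.5 I₀ · cos²(73°) = 0.04274 I₀.
After rotation:
Unpolarized light through the first polarizer → I₁ = ½ I₀, now polarized at 44°.
I₂ = I₁ cos²(128° − 44°) = 0.5 I₀ · cos²(84°) = 0.005463 I₀.
Ratio = 0.005463 / 0.04274 = 0.1278.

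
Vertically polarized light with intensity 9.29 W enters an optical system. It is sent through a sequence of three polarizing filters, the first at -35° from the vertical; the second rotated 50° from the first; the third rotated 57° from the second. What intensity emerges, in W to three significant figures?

I ≈ 0.764 W

I₁ = 9.29 W · cos²(35°) = 6.234 W.
I₂ = I₁ · cos²(50°) = 6.234 · 0.4132 = 2.576 W.
I₃ = I₂ · cos²(57°) = 2.576 · 0.2966 = 0.764 W.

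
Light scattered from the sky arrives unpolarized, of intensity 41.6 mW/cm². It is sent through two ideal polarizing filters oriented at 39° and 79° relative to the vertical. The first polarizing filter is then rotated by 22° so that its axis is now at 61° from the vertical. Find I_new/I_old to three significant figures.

I_new/I_old ≈ 1.54

Before rotation:
Unpolarized light through the first polarizer → I₁ = ½ I₀, now polarized at 39°.
I₂ = I₁ cos²(79° − 39°) = 0.5 I₀ · cos²(40°) = 0.2934 I₀.
After rotation:
Unpolarized light through the first polarizer → I₁ = ½ I₀, now polarized at 61°.
I₂ = I₁ cos²(79° − 61°) = 0.5 I₀ · cos²(18°) = 0.4523 I₀.
Ratio = 0.4523 / 0.2934 = 1.541.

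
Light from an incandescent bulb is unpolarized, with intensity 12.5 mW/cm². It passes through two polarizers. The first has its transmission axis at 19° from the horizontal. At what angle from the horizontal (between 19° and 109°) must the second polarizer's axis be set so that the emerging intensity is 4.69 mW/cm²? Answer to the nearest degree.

Unpolarized light through the first polarizer → I₁ = ½ I₀, now polarized at 19°.
Target fraction: 4.69 / 12.5 mW/cm² = 0.3752 of I₀.
Need I₂/I₀ = 0.3752, so cos²(θ − 19°) = 0.3752 / 0.5 = 0.7504.
θ − 19° = arccos(√0.7504) = 30.0°, giving θ ≈ 19 + 30.0 = 49.0°.

θ ≈ 49°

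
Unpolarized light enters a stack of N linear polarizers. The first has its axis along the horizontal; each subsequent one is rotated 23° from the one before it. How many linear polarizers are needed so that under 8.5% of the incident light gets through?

N = 12

First polarizer halves the unpolarized light: factor 1/2.
Each further stage multiplies by cos²(23°) = 0.8473.
After N polarizers: T = 0.5·0.8473^(N−1). Require T < 0.085 ⇒ N−1 > ln(0.085/0.5)/ln(0.8473) = 10.70, so N−1 ≥ 11 and N = 12.
Check: N=12 gives T = 0.08082 < 0.085; N=11 gives T = 0.09539.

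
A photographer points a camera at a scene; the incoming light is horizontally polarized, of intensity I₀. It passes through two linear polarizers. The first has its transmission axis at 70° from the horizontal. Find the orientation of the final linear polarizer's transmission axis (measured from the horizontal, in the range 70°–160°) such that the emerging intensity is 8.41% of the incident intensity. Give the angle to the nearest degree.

I₁ = I₀ cos²(70° − 0°) = I₀ cos²(70°) = 0.117 I₀.
Need I₂/I₀ = 0.0841, so cos²(θ − 70°) = 0.0841 / 0.117 = 0.7189.
θ − 70° = arccos(√0.7189) = 32.0°, giving θ ≈ 70 + 32.0 = 102.0°.

θ ≈ 102°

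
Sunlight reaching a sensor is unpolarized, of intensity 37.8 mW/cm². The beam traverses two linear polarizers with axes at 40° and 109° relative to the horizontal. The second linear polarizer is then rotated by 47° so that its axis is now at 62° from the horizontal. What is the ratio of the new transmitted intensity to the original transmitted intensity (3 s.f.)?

I_new/I_old ≈ 6.69

Before rotation:
Unpolarized light through the first polarizer → I₁ = ½ I₀, now polarized at 40°.
I₂ = I₁ cos²(109° − 40°) = 0.5 I₀ · cos²(69°) = 0.06421 I₀.
After rotation:
Unpolarized light through the first polarizer → I₁ = ½ I₀, now polarized at 40°.
I₂ = I₁ cos²(62° − 40°) = 0.5 I₀ · cos²(22°) = 0.4298 I₀.
Ratio = 0.4298 / 0.06421 = 6.694.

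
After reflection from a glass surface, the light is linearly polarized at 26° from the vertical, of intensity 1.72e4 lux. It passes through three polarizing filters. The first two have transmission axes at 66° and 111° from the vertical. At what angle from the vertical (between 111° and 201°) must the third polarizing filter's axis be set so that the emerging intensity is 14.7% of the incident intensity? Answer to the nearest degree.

I₁ = I₀ cos²(66° − 26°) = I₀ cos²(40°) = 0.5868 I₀.
I₂ = I₁ cos²(111° − 66°) = 0.5868 I₀ · cos²(45°) = 0.2934 I₀.
Need I₃/I₀ = 0.147, so cos²(θ − 111°) = 0.147 / 0.2934 = 0.501.
θ − 111° = arccos(√0.501) = 44.9°, giving θ ≈ 111 + 44.9 = 155.9°.

θ ≈ 156°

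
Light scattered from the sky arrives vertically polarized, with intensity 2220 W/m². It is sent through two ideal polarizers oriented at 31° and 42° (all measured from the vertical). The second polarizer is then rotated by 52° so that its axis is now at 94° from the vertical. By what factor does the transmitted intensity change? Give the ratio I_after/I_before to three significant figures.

I_new/I_old ≈ 0.214

Before rotation:
By Malus's law, I₁ = I₀ cos²(31° − 0°) = I₀ cos²(31°) = 0.7347 I₀.
I₂ = I₁ cos²(42° − 31°) = 0.7347 I₀ · cos²(11°) = 0.708 I₀.
After rotation:
I₁ = I₀ cos²(31° − 0°) = I₀ cos²(31°) = 0.7347 I₀.
I₂ = I₁ cos²(94° − 31°) = 0.7347 I₀ · cos²(63°) = 0.1514 I₀.
Ratio = 0.1514 / 0.708 = 0.2139.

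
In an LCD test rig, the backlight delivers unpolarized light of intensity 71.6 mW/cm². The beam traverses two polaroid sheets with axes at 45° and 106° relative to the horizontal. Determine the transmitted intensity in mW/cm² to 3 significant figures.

Unpolarized light through the first polarizer → I₁ = 71.6 mW/cm²/2 = 35.8 mW/cm², polarized at 45°.
I₂ = I₁ · cos²(61°) = 35.8 · 0.235 = 8.414 mW/cm².

I ≈ 8.41 mW/cm²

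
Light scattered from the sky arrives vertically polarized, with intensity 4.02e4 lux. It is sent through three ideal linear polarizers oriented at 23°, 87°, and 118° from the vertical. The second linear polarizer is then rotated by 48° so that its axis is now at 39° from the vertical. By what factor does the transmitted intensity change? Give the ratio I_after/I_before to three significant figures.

I_new/I_old ≈ 0.238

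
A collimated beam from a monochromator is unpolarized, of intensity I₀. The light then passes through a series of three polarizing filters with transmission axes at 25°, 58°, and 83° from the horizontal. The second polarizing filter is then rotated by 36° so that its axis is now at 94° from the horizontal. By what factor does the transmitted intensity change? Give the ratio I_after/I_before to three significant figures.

Before rotation:
Unpolarized light through the first polarizer → I₁ = ½ I₀, now polarized at 25°.
I₂ = I₁ cos²(58° − 25°) = 0.5 I₀ · cos²(33°) = 0.3517 I₀.
I₃ = I₂ cos²(83° − 58°) = 0.3517 I₀ · cos²(25°) = 0.2889 I₀.
After rotation:
Unpolarized light through the first polarizer → I₁ = ½ I₀, now polarized at 25°.
I₂ = I₁ cos²(94° − 25°) = 0.5 I₀ · cos²(69°) = 0.06421 I₀.
I₃ = I₂ cos²(83° − 94°) = 0.06421 I₀ · cos²(11°) = 0.06188 I₀.
Ratio = 0.06188 / 0.2889 = 0.2142.

I_new/I_old ≈ 0.214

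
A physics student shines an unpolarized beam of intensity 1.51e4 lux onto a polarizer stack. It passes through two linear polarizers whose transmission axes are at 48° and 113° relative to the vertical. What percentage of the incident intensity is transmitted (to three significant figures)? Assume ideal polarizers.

Unpolarized light through the first polarizer → I₁ = 1.51e4 lux/2 = 7550 lux, polarized at 48°.
I₂ = I₁ · cos²(65°) = 7550 · 0.1786 = 1348 lux.
That is 8.93% of the incident intensity.

≈ 8.93%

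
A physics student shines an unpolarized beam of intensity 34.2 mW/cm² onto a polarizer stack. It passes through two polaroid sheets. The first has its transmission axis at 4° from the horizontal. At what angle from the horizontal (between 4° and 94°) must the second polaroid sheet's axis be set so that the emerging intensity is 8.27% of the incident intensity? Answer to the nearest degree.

Unpolarized light through the first polarizer → I₁ = ½ I₀, now polarized at 4°.
Need I₂/I₀ = 0.0827, so cos²(θ − 4°) = 0.0827 / 0.5 = 0.1654.
θ − 4° = arccos(√0.1654) = 66.0°, giving θ ≈ 4 + 66.0 = 70.0°.

θ ≈ 70°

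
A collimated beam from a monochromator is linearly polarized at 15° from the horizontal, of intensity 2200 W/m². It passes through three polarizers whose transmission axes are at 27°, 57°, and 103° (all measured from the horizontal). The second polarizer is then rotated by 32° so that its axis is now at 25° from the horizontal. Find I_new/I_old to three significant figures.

Before rotation:
I₁ = I₀ cos²(27° − 15°) = I₀ cos²(12°) = 0.9568 I₀.
I₂ = I₁ cos²(57° − 27°) = 0.9568 I₀ · cos²(30°) = 0.7176 I₀.
I₃ = I₂ cos²(103° − 57°) = 0.7176 I₀ · cos²(46°) = 0.3463 I₀.
After rotation:
I₁ = I₀ cos²(27° − 15°) = I₀ cos²(12°) = 0.9568 I₀.
I₂ = I₁ cos²(25° − 27°) = 0.9568 I₀ · cos²(2°) = 0.9556 I₀.
I₃ = I₂ cos²(103° − 25°) = 0.9556 I₀ · cos²(78°) = 0.04131 I₀.
Ratio = 0.04131 / 0.3463 = 0.1193.

I_new/I_old ≈ 0.119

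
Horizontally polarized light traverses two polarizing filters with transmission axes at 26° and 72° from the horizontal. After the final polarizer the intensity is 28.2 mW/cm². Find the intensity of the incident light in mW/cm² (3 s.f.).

I₀ ≈ 72.3 mW/cm²

By Malus's law, I₁ = I₀ cos²(26° − 0°) = I₀ cos²(26°) = 0.8078 I₀.
I₂ = I₁ cos²(72° − 26°) = 0.8078 I₀ · cos²(46°) = 0.3898 I₀.
So 28.2 mW/cm² = 0.3898 I₀, giving I₀ = 28.2/0.3898 = 72.34 mW/cm².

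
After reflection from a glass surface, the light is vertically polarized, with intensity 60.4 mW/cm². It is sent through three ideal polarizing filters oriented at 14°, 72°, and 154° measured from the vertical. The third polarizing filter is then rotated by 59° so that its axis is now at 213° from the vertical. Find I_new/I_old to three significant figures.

I_new/I_old ≈ 31.2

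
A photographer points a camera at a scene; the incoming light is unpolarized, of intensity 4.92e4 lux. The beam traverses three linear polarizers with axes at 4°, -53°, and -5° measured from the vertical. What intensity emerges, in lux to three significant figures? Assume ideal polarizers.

I ≈ 3270 lux

Unpolarized light through the first polarizer → I₁ = 4.92e4 lux/2 = 2.46e+04 lux, polarized at 4°.
I₂ = I₁ · cos²(57°) = 2.46e+04 · 0.2966 = 7297 lux.
I₃ = I₂ · cos²(48°) = 7297 · 0.4477 = 3267 lux.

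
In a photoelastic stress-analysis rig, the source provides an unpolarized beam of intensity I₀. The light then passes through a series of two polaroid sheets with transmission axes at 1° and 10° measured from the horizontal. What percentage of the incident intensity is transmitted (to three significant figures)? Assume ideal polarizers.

≈ 48.8%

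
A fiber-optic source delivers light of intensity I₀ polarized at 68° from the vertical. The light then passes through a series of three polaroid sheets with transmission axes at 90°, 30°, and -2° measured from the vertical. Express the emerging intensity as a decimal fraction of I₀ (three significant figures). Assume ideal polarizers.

≈ 0.155 I₀

By Malus's law, I₁ = I₀ cos²(90° − 68°) = I₀ cos²(22°) = 0.8597 I₀.
I₂ = I₁ cos²(30° − 90°) = 0.8597 I₀ · cos²(60°) = 0.2149 I₀.
I₃ = I₂ cos²(-2° − 30°) = 0.2149 I₀ · cos²(32°) = 0.1546 I₀.
Transmitted fraction = 0.1546.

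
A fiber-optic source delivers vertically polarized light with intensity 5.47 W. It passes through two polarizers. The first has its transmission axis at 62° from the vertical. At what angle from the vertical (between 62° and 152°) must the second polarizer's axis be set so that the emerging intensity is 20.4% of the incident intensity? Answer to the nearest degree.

θ ≈ 78°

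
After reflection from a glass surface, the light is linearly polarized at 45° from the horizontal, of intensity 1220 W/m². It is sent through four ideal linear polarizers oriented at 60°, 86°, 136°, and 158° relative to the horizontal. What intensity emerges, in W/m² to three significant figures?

I₁ = 1220 W/m² · cos²(15°) = 1138 W/m².
I₂ = I₁ · cos²(26°) = 1138 · 0.8078 = 919.5 W/m².
I₃ = I₂ · cos²(50°) = 919.5 · 0.4132 = 379.9 W/m².
I₄ = I₃ · cos²(22°) = 379.9 · 0.8597 = 326.6 W/m².

I ≈ 327 W/m²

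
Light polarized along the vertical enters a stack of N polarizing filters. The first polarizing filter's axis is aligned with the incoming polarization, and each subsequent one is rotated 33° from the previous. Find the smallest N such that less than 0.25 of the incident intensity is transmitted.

First polarizer is aligned with the polarization: full transmission.
Each further stage multiplies by cos²(33°) = 0.7034.
After N polarizers: T = 0.7034^(N−1). Require T < 0.25 ⇒ N−1 > ln(0.25)/ln(0.7034) = 3.94, so N−1 ≥ 4 and N = 5.
Check: N=5 gives T = 0.2448 < 0.25; N=4 gives T = 0.348.

N = 5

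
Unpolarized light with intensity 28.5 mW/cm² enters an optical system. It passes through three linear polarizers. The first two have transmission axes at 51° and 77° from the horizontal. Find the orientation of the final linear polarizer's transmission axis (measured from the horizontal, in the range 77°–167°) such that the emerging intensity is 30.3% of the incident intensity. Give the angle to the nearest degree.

Unpolarized light through the first polarizer → I₁ = ½ I₀, now polarized at 51°.
I₂ = I₁ cos²(77° − 51°) = 0.5 I₀ · cos²(26°) = 0.4039 I₀.
Need I₃/I₀ = 0.303, so cos²(θ − 77°) = 0.303 / 0.4039 = 0.7502.
θ − 77° = arccos(√0.7502) = 30.0°, giving θ ≈ 77 + 30.0 = 107.0°.

θ ≈ 107°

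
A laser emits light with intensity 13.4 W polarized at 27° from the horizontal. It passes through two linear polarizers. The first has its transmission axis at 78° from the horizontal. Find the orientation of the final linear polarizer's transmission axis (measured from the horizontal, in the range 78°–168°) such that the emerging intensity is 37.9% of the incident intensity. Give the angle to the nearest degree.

θ ≈ 90°

I₁ = I₀ cos²(78° − 27°) = I₀ cos²(51°) = 0.396 I₀.
Need I₂/I₀ = 0.379, so cos²(θ − 78°) = 0.379 / 0.396 = 0.957.
θ − 78° = arccos(√0.957) = 12.0°, giving θ ≈ 78 + 12.0 = 90.0°.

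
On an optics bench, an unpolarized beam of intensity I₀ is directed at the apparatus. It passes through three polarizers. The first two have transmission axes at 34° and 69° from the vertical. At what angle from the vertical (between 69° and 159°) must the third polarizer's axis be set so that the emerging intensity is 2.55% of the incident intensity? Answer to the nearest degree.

θ ≈ 143°

Unpolarized light through the first polarizer → I₁ = ½ I₀, now polarized at 34°.
I₂ = I₁ cos²(69° − 34°) = 0.5 I₀ · cos²(35°) = 0.3355 I₀.
Need I₃/I₀ = 0.0255, so cos²(θ − 69°) = 0.0255 / 0.3355 = 0.076.
θ − 69° = arccos(√0.076) = 74.0°, giving θ ≈ 69 + 74.0 = 143.0°.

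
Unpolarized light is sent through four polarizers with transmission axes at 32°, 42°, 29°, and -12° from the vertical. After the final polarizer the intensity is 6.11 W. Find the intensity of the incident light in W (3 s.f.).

I₀ ≈ 23.3 W

Unpolarized light through the first polarizer → I₁ = ½ I₀, now polarized at 32°.
I₂ = I₁ cos²(42° − 32°) = 0.5 I₀ · cos²(10°) = 0.4849 I₀.
I₃ = I₂ cos²(29° − 42°) = 0.4849 I₀ · cos²(13°) = 0.4604 I₀.
I₄ = I₃ cos²(-12° − 29°) = 0.4604 I₀ · cos²(41°) = 0.2622 I₀.
So 6.11 W = 0.2622 I₀, giving I₀ = 6.11/0.2622 = 23.3 W.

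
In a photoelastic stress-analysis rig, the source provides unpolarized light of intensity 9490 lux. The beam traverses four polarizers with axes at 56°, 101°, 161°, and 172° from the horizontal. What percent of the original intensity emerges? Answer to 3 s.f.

≈ 6.02%

Unpolarized light through the first polarizer → I₁ = 9490 lux/2 = 4745 lux, polarized at 56°.
I₂ = I₁ · cos²(45°) = 4745 · 0.5 = 2373 lux.
I₃ = I₂ · cos²(60°) = 2373 · 0.25 = 593.1 lux.
I₄ = I₃ · cos²(11°) = 593.1 · 0.9636 = 571.5 lux.
That is 6.022% of the incident intensity.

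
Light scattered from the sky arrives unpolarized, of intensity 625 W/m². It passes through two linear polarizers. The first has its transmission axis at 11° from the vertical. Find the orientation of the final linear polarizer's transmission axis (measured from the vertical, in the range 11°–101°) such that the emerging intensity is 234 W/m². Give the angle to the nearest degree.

θ ≈ 41°

Unpolarized light through the first polarizer → I₁ = ½ I₀, now polarized at 11°.
Target fraction: 234 / 625 W/m² = 0.3744 of I₀.
Need I₂/I₀ = 0.3744, so cos²(θ − 11°) = 0.3744 / 0.5 = 0.7488.
θ − 11° = arccos(√0.7488) = 30.1°, giving θ ≈ 11 + 30.1 = 41.1°.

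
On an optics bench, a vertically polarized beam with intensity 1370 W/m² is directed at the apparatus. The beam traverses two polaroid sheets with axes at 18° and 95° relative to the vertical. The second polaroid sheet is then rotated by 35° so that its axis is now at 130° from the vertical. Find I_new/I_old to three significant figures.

Before rotation:
By Malus's law, I₁ = I₀ cos²(18° − 0°) = I₀ cos²(18°) = 0.9045 I₀.
I₂ = I₁ cos²(95° − 18°) = 0.9045 I₀ · cos²(77°) = 0.04577 I₀.
After rotation:
I₁ = I₀ cos²(18° − 0°) = I₀ cos²(18°) = 0.9045 I₀.
Angle between axes 1 and 2: 68°. I₂ = 0.9045 I₀ · cos²(68°) = 0.1269 I₀.
Ratio = 0.1269 / 0.04577 = 2.773.

I_new/I_old ≈ 2.77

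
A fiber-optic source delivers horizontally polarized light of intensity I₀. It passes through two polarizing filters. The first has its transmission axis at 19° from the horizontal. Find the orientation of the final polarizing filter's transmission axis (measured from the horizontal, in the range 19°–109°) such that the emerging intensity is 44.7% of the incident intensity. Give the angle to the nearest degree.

I₁ = I₀ cos²(19° − 0°) = I₀ cos²(19°) = 0.894 I₀.
Need I₂/I₀ = 0.447, so cos²(θ − 19°) = 0.447 / 0.894 = 0.5.
θ − 19° = arccos(√0.5) = 45.0°, giving θ ≈ 19 + 45.0 = 64.0°.

θ ≈ 64°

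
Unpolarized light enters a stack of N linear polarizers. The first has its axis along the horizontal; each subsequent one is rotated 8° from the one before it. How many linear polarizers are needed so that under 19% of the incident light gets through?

First polarizer halves the unpolarized light: factor 1/2.
Each further stage multiplies by cos²(8°) = 0.9806.
After N polarizers: T = 0.5·0.9806^(N−1). Require T < 0.19 ⇒ N−1 > ln(0.19/0.5)/ln(0.9806) = 49.47, so N−1 ≥ 50 and N = 51.
Check: N=51 gives T = 0.188 < 0.19; N=50 gives T = 0.1918.

N = 51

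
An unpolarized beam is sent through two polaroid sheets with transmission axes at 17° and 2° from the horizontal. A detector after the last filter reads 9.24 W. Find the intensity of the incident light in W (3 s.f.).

I₀ ≈ 19.8 W

Unpolarized light through the first polarizer → I₁ = ½ I₀, now polarized at 17°.
I₂ = I₁ cos²(2° − 17°) = 0.5 I₀ · cos²(15°) = 0.4665 I₀.
So 9.24 W = 0.4665 I₀, giving I₀ = 9.24/0.4665 = 19.81 W.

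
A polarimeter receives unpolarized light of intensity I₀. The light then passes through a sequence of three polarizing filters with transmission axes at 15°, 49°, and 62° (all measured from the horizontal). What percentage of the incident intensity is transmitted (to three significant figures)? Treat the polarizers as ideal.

≈ 32.6%

Unpolarized light through the first polarizer → I₁ = ½ I₀, now polarized at 15°.
I₂ = I₁ cos²(49° − 15°) = 0.5 I₀ · cos²(34°) = 0.3437 I₀.
I₃ = I₂ cos²(62° − 49°) = 0.3437 I₀ · cos²(13°) = 0.3263 I₀.
That is 32.63% of the incident intensity.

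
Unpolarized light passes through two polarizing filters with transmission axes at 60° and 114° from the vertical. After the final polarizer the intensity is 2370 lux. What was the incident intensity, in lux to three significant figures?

I₀ ≈ 1.37e4 lux

Unpolarized light through the first polarizer → I₁ = ½ I₀, now polarized at 60°.
I₂ = I₁ cos²(114° − 60°) = 0.5 I₀ · cos²(54°) = 0.1727 I₀.
So 2370 lux = 0.1727 I₀, giving I₀ = 2370/0.1727 = 1.372e+04 lux.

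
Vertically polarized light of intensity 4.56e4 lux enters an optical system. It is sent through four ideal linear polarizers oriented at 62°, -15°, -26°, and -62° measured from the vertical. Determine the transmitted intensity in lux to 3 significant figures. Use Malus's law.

I ≈ 321 lux

By Malus's law, I₁ = 4.56e4 lux · cos²(62°) = 1.005e+04 lux.
I₂ = I₁ · cos²(77°) = 1.005e+04 · 0.0506 = 508.6 lux.
I₃ = I₂ · cos²(11°) = 508.6 · 0.9636 = 490.1 lux.
I₄ = I₃ · cos²(36°) = 490.1 · 0.6545 = 320.8 lux.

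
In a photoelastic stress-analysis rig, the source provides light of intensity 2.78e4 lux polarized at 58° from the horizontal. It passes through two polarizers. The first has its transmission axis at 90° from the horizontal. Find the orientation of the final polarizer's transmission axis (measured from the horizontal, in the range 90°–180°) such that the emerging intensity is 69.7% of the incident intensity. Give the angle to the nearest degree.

θ ≈ 100°

I₁ = I₀ cos²(90° − 58°) = I₀ cos²(32°) = 0.7192 I₀.
Need I₂/I₀ = 0.697, so cos²(θ − 90°) = 0.697 / 0.7192 = 0.9692.
θ − 90° = arccos(√0.9692) = 10.1°, giving θ ≈ 90 + 10.1 = 100.1°.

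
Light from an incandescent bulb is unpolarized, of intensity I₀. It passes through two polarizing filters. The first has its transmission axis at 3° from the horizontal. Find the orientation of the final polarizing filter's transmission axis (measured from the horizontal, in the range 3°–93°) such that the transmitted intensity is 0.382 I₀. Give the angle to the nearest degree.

θ ≈ 32°

Unpolarized light through the first polarizer → I₁ = ½ I₀, now polarized at 3°.
Need I₂/I₀ = 0.382, so cos²(θ − 3°) = 0.382 / 0.5 = 0.764.
θ − 3° = arccos(√0.764) = 29.1°, giving θ ≈ 3 + 29.1 = 32.1°.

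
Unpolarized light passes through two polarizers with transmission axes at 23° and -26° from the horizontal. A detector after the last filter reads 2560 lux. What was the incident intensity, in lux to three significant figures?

Unpolarized light through the first polarizer → I₁ = ½ I₀, now polarized at 23°.
I₂ = I₁ cos²(-26° − 23°) = 0.5 I₀ · cos²(49°) = 0.2152 I₀.
So 2560 lux = 0.2152 I₀, giving I₀ = 2560/0.2152 = 1.19e+04 lux.

I₀ ≈ 1.19e4 lux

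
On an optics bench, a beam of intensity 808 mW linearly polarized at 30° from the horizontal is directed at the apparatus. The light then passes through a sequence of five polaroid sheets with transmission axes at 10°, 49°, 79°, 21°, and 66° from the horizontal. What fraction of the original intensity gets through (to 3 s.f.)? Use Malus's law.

I/I₀ ≈ 0.0562

By Malus's law, I₁ = 808 mW · cos²(20°) = 713.5 mW.
I₂ = I₁ · cos²(39°) = 713.5 · 0.604 = 430.9 mW.
I₃ = I₂ · cos²(30°) = 430.9 · 0.75 = 323.2 mW.
I₄ = I₃ · cos²(58°) = 323.2 · 0.2808 = 90.75 mW.
I₅ = I₄ · cos²(45°) = 90.75 · 0.5 = 45.38 mW.
Transmitted fraction = 0.05616.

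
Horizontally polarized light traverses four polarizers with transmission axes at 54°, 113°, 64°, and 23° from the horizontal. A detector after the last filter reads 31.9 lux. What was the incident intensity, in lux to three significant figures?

I₁ = I₀ cos²(54° − 0°) = I₀ cos²(54°) = 0.3455 I₀.
I₂ = I₁ cos²(113° − 54°) = 0.3455 I₀ · cos²(59°) = 0.09165 I₀.
I₃ = I₂ cos²(64° − 113°) = 0.09165 I₀ · cos²(49°) = 0.03945 I₀.
I₄ = I₃ cos²(23° − 64°) = 0.03945 I₀ · cos²(41°) = 0.02247 I₀.
So 31.9 lux = 0.02247 I₀, giving I₀ = 31.9/0.02247 = 1420 lux.

I₀ ≈ 1420 lux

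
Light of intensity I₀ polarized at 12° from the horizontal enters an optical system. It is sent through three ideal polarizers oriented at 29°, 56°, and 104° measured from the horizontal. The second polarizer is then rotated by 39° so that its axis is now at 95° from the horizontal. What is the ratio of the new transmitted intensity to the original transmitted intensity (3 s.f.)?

I_new/I_old ≈ 0.454

Before rotation:
By Malus's law, I₁ = I₀ cos²(29° − 12°) = I₀ cos²(17°) = 0.9145 I₀.
I₂ = I₁ cos²(56° − 29°) = 0.9145 I₀ · cos²(27°) = 0.726 I₀.
I₃ = I₂ cos²(104° − 56°) = 0.726 I₀ · cos²(48°) = 0.3251 I₀.
After rotation:
I₁ = I₀ cos²(29° − 12°) = I₀ cos²(17°) = 0.9145 I₀.
I₂ = I₁ cos²(95° − 29°) = 0.9145 I₀ · cos²(66°) = 0.1513 I₀.
I₃ = I₂ cos²(104° − 95°) = 0.1513 I₀ · cos²(9°) = 0.1476 I₀.
Ratio = 0.1476 / 0.3251 = 0.454.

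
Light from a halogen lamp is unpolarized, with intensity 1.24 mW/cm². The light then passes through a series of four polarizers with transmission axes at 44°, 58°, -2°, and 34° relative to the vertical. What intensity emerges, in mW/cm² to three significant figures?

I ≈ 0.0955 mW/cm²

Unpolarized light through the first polarizer → I₁ = 1.24 mW/cm²/2 = 0.62 mW/cm², polarized at 44°.
I₂ = I₁ · cos²(14°) = 0.62 · 0.9415 = 0.5837 mW/cm².
I₃ = I₂ · cos²(60°) = 0.5837 · 0.25 = 0.1459 mW/cm².
I₄ = I₃ · cos²(36°) = 0.1459 · 0.6545 = 0.09551 mW/cm².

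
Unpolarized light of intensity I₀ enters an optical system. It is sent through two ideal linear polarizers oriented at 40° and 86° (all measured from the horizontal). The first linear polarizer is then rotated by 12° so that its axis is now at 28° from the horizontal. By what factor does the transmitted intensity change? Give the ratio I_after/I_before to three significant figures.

I_new/I_old ≈ 0.582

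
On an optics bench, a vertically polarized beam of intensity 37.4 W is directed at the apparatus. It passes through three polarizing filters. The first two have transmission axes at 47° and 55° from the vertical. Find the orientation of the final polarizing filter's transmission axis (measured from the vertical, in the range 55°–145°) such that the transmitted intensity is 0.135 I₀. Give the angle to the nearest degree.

I₁ = I₀ cos²(47° − 0°) = I₀ cos²(47°) = 0.4651 I₀.
I₂ = I₁ cos²(55° − 47°) = 0.4651 I₀ · cos²(8°) = 0.4561 I₀.
Need I₃/I₀ = 0.135, so cos²(θ − 55°) = 0.135 / 0.4561 = 0.296.
θ − 55° = arccos(√0.296) = 57.0°, giving θ ≈ 55 + 57.0 = 112.0°.

θ ≈ 112°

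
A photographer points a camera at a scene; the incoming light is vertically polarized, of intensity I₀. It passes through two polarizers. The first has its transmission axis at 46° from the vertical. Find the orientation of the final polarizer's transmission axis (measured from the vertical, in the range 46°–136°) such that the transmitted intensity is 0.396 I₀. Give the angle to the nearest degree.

θ ≈ 71°

I₁ = I₀ cos²(46° − 0°) = I₀ cos²(46°) = 0.4826 I₀.
Need I₂/I₀ = 0.396, so cos²(θ − 46°) = 0.396 / 0.4826 = 0.8206.
θ − 46° = arccos(√0.8206) = 25.1°, giving θ ≈ 46 + 25.1 = 71.1°.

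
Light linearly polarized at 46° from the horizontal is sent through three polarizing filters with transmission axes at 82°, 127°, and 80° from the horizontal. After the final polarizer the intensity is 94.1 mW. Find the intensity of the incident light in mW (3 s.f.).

I₁ = I₀ cos²(82° − 46°) = I₀ cos²(36°) = 0.6545 I₀.
I₂ = I₁ cos²(127° − 82°) = 0.6545 I₀ · cos²(45°) = 0.3273 I₀.
I₃ = I₂ cos²(80° − 127°) = 0.3273 I₀ · cos²(47°) = 0.1522 I₀.
So 94.1 mW = 0.1522 I₀, giving I₀ = 94.1/0.1522 = 618.2 mW.

I₀ ≈ 618 mW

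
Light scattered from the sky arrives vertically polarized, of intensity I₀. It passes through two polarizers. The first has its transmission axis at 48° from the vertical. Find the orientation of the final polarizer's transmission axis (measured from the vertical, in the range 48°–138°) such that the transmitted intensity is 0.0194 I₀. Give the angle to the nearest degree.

I₁ = I₀ cos²(48° − 0°) = I₀ cos²(48°) = 0.4477 I₀.
Need I₂/I₀ = 0.0194, so cos²(θ − 48°) = 0.0194 / 0.4477 = 0.04333.
θ − 48° = arccos(√0.04333) = 78.0°, giving θ ≈ 48 + 78.0 = 126.0°.

θ ≈ 126°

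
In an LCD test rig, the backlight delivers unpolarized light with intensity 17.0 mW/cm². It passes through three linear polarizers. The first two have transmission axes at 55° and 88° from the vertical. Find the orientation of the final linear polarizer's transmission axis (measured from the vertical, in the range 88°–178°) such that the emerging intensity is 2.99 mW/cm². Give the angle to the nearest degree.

θ ≈ 133°

Unpolarized light through the first polarizer → I₁ = ½ I₀, now polarized at 55°.
I₂ = I₁ cos²(88° − 55°) = 0.5 I₀ · cos²(33°) = 0.3517 I₀.
Target fraction: 2.99 / 17.0 mW/cm² = 0.1759 of I₀.
Need I₃/I₀ = 0.1759, so cos²(θ − 88°) = 0.1759 / 0.3517 = 0.5001.
θ − 88° = arccos(√0.5001) = 45.0°, giving θ ≈ 88 + 45.0 = 133.0°.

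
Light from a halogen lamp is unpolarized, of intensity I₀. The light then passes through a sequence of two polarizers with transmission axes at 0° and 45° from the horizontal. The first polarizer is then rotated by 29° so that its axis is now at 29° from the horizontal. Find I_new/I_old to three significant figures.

Before rotation:
Unpolarized light through the first polarizer → I₁ = ½ I₀, now polarized at 0°.
I₂ = I₁ cos²(45° − 0°) = 0.5 I₀ · cos²(45°) = 0.25 I₀.
After rotation:
Unpolarized light through the first polarizer → I₁ = ½ I₀, now polarized at 29°.
I₂ = I₁ cos²(45° − 29°) = 0.5 I₀ · cos²(16°) = 0.462 I₀.
Ratio = 0.462 / 0.25 = 1.848.

I_new/I_old ≈ 1.85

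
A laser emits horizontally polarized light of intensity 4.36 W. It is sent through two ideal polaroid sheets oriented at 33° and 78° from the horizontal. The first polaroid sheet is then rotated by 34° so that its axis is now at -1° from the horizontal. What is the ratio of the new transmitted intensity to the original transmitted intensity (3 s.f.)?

I_new/I_old ≈ 0.103

Before rotation:
I₁ = I₀ cos²(33° − 0°) = I₀ cos²(33°) = 0.7034 I₀.
I₂ = I₁ cos²(78° − 33°) = 0.7034 I₀ · cos²(45°) = 0.3517 I₀.
After rotation:
I₁ = I₀ cos²(-1° − 0°) = I₀ cos²(1°) = 0.9997 I₀.
I₂ = I₁ cos²(78° + 1°) = 0.9997 I₀ · cos²(79°) = 0.0364 I₀.
Ratio = 0.0364 / 0.3517 = 0.1035.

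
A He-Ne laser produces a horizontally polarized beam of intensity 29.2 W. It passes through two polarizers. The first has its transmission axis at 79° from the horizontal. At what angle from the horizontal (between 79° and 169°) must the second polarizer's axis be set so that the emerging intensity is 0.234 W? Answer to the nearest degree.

θ ≈ 141°

I₁ = I₀ cos²(79° − 0°) = I₀ cos²(79°) = 0.03641 I₀.
Target fraction: 0.234 / 29.2 W = 0.008014 of I₀.
Need I₂/I₀ = 0.008014, so cos²(θ − 79°) = 0.008014 / 0.03641 = 0.2201.
θ − 79° = arccos(√0.2201) = 62.0°, giving θ ≈ 79 + 62.0 = 141.0°.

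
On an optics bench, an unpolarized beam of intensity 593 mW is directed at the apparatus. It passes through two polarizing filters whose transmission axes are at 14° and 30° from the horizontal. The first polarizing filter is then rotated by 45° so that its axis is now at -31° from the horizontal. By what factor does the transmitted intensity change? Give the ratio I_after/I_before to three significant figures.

I_new/I_old ≈ 0.254

Before rotation:
Unpolarized light through the first polarizer → I₁ = ½ I₀, now polarized at 14°.
I₂ = I₁ cos²(30° − 14°) = 0.5 I₀ · cos²(16°) = 0.462 I₀.
After rotation:
Unpolarized light through the first polarizer → I₁ = ½ I₀, now polarized at -31°.
I₂ = I₁ cos²(30° + 31°) = 0.5 I₀ · cos²(61°) = 0.1175 I₀.
Ratio = 0.1175 / 0.462 = 0.2544.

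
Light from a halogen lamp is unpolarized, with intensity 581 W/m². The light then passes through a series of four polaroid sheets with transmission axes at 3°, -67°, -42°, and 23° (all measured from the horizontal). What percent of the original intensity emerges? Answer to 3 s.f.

≈ 0.858%

Unpolarized light through the first polarizer → I₁ = 581 W/m²/2 = 290.5 W/m², polarized at 3°.
I₂ = I₁ · cos²(70°) = 290.5 · 0.117 = 33.98 W/m².
I₃ = I₂ · cos²(25°) = 33.98 · 0.8214 = 27.91 W/m².
I₄ = I₃ · cos²(65°) = 27.91 · 0.1786 = 4.985 W/m².
That is 0.8581% of the incident intensity.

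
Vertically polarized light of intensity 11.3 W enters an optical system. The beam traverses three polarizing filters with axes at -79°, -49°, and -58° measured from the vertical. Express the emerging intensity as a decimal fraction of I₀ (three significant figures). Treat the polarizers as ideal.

I/I₀ ≈ 0.0266

By Malus's law, I₁ = 11.3 W · cos²(79°) = 0.4114 W.
I₂ = I₁ · cos²(30°) = 0.4114 · 0.75 = 0.3086 W.
I₃ = I₂ · cos²(9°) = 0.3086 · 0.9755 = 0.301 W.
Transmitted fraction = 0.02664.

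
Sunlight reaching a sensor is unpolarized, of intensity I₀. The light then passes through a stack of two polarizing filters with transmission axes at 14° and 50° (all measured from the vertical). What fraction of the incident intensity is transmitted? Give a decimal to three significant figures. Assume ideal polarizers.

Unpolarized light through the first polarizer → I₁ = ½ I₀, now polarized at 14°.
I₂ = I₁ cos²(50° − 14°) = 0.5 I₀ · cos²(36°) = 0.3273 I₀.
Transmitted fraction = 0.3273.

≈ 0.327 I₀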